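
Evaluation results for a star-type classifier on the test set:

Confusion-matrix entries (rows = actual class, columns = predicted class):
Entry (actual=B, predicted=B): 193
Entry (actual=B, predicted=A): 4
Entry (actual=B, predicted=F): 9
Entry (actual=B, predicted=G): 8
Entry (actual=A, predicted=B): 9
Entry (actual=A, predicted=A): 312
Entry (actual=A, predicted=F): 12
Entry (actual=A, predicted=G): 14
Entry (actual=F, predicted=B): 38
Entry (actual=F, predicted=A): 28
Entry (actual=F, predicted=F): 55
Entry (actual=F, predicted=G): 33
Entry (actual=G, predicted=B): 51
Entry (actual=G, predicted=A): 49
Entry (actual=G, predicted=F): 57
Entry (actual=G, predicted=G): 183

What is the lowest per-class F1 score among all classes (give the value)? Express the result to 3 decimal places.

Per-class F1 score (2·TP/(2·TP+FP+FN)):
  B: TP=193, FP=9+38+51=98, FN=4+9+8=21 → 386/505 = 0.7644
  A: TP=312, FP=4+28+49=81, FN=9+12+14=35 → 624/740 = 0.8432
  F: TP=55, FP=9+12+57=78, FN=38+28+33=99 → 110/287 = 0.3833
  G: TP=183, FP=8+14+33=55, FN=51+49+57=157 → 366/578 = 0.6332
Lowest is class 'F' with F1 score = 0.383.

0.383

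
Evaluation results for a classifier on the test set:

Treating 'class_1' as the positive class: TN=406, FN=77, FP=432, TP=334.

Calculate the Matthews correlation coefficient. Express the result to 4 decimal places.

0.2867

MCC = (TP·TN − FP·FN) / √((TP+FP)(TP+FN)(TN+FP)(TN+FN))
Numerator = 334·406 − 432·77 = 102340
Denominator = √(766·411·838·483) = √127427082804 = 356969.3023
MCC = 102340 / 356969.3023 = 0.2867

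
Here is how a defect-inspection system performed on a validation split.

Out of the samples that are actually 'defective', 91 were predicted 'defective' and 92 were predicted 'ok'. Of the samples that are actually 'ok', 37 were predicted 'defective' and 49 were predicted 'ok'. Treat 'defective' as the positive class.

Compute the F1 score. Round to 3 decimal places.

0.585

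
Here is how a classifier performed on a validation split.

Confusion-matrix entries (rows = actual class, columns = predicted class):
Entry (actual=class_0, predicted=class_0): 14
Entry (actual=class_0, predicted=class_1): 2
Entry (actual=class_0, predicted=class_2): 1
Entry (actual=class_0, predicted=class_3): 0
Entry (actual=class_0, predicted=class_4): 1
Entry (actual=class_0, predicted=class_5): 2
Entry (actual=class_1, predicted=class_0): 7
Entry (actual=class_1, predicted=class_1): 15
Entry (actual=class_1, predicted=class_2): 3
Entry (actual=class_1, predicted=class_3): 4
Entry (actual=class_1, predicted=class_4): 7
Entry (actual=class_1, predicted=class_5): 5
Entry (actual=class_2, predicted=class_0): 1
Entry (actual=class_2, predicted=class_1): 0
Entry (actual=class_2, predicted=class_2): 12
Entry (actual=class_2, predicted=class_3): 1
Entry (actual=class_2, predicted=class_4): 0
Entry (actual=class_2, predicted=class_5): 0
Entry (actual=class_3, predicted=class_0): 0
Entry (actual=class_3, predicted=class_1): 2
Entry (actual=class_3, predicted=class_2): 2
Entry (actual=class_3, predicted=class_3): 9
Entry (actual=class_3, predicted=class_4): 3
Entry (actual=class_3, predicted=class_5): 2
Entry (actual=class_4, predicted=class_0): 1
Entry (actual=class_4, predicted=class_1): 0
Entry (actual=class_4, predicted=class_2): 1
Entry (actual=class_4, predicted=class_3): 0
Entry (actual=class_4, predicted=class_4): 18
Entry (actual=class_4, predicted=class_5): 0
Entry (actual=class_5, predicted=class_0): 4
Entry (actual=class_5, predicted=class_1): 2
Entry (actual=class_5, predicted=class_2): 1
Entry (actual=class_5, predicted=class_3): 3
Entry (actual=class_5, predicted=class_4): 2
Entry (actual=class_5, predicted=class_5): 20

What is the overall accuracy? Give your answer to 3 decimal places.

0.607

Accuracy = trace / total = (14+15+12+9+18+20=88) / 145 = 88/145 = 0.607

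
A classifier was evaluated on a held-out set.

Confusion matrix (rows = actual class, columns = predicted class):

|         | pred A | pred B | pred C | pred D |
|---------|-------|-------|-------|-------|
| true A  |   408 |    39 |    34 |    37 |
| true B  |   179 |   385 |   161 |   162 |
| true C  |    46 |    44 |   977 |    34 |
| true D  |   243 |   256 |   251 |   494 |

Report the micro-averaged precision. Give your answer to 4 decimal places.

0.6037

Micro-averaging pools counts across classes: ΣTP=2264, ΣFP=1486, ΣFN=1486.
Micro-precision = TP/(TP+FP) on pooled counts = 0.6037 (equals overall accuracy in single-label multiclass).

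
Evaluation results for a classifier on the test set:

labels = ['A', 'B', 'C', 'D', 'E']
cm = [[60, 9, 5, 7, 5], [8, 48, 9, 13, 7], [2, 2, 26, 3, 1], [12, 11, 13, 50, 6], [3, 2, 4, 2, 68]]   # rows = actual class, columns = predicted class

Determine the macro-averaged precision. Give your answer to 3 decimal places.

0.655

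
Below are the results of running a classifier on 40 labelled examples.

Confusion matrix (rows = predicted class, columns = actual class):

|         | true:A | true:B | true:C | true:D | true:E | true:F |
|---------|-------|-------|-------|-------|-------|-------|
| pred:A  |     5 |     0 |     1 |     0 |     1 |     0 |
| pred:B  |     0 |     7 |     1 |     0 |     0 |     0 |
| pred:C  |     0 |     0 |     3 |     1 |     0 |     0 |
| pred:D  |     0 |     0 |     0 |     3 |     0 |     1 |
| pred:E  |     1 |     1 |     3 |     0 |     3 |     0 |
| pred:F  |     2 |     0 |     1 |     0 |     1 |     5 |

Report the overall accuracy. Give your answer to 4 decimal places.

0.6500

Accuracy = trace / total = (5+7+3+3+3+5=26) / 40 = 26/40 = 0.6500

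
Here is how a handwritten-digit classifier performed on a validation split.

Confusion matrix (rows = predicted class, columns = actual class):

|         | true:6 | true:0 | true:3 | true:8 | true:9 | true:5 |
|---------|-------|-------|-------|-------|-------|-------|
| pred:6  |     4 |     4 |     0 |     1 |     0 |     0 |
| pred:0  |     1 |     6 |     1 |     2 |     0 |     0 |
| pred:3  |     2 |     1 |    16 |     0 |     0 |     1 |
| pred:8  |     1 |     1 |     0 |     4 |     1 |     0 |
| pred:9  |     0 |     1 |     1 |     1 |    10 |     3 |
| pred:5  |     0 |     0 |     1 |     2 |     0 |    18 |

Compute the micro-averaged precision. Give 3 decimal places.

0.699

Micro-averaging pools counts across classes: ΣTP=58, ΣFP=25, ΣFN=25.
Micro-precision = TP/(TP+FP) on pooled counts = 0.699 (equals overall accuracy in single-label multiclass).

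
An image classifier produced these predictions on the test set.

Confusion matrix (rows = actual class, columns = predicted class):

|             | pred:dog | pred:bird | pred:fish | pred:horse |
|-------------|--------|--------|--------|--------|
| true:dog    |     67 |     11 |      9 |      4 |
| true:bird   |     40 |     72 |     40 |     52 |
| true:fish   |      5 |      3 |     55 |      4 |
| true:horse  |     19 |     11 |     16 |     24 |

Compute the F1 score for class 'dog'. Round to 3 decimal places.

F1 score = 2·TP/(2·TP+FP+FN).
dog: TP=67, FP=40+5+19=64, FN=11+9+4=24 → 134/222 = 0.6036

0.604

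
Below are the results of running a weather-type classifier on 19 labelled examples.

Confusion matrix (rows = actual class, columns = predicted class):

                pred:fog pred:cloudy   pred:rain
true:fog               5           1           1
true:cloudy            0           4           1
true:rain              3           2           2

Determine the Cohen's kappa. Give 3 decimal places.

Observed agreement pₒ = trace/N = 11/19 = 0.5789
Expected agreement pₑ = Σ (rowᵢ·colᵢ)/N² = (7·8 + 5·7 + 7·4)/19² = 0.3296
κ = (pₒ − pₑ)/(1 − pₑ) = (0.5789 − 0.3296)/(1 − 0.3296) = 0.372

0.372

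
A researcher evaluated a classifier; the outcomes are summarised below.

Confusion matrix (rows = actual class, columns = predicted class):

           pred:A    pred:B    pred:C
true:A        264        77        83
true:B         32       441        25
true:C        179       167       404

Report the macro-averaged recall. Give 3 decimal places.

Per-class recall (TP/(TP+FN)):
  A: TP=264, FN=77+83=160 → 264/424 = 0.6226
  B: TP=441, FN=32+25=57 → 441/498 = 0.8855
  C: TP=404, FN=179+167=346 → 404/750 = 0.5387
Macro-recall = mean = (0.6226 + 0.8855 + 0.5387) / 3 = 0.682

0.682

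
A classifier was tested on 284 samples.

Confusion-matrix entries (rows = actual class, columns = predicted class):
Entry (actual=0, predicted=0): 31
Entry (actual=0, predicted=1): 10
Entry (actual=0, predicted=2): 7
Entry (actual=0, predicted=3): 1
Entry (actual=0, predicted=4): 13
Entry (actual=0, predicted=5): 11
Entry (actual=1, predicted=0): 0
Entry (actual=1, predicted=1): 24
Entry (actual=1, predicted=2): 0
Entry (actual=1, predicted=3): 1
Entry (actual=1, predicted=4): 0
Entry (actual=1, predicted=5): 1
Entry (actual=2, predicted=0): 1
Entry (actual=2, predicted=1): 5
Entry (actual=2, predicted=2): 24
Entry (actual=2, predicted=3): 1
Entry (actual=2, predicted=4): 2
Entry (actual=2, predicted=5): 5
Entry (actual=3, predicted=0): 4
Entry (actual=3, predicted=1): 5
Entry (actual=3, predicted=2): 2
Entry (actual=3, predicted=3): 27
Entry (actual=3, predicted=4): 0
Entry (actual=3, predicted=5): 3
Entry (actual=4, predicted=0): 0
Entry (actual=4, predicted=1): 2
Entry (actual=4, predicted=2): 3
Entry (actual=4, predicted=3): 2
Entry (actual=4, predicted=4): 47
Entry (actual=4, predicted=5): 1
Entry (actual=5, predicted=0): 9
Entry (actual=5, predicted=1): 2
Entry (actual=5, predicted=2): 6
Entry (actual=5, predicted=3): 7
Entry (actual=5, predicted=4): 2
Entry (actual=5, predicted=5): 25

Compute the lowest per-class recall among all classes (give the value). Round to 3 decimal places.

0.425

Per-class recall (TP/(TP+FN)):
  0: TP=31, FN=10+7+1+13+11=42 → 31/73 = 0.4247
  1: TP=24, FN=0+0+1+0+1=2 → 24/26 = 0.9231
  2: TP=24, FN=1+5+1+2+5=14 → 24/38 = 0.6316
  3: TP=27, FN=4+5+2+0+3=14 → 27/41 = 0.6585
  4: TP=47, FN=0+2+3+2+1=8 → 47/55 = 0.8545
  5: TP=25, FN=9+2+6+7+2=26 → 25/51 = 0.4902
Lowest is class '0' with recall = 0.425.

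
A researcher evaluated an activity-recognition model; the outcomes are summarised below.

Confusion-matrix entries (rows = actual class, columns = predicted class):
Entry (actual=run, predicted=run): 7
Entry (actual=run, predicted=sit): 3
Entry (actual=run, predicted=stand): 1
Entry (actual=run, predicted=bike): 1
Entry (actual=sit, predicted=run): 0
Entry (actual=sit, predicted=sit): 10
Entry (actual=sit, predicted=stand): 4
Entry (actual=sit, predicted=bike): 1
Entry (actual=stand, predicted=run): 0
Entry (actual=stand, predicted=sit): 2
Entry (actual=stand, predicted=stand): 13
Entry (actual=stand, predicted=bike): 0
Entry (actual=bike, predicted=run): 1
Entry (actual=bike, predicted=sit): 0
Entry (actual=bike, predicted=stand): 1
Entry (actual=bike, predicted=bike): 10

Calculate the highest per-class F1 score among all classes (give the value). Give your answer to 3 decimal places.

Per-class F1 score (2·TP/(2·TP+FP+FN)):
  run: TP=7, FP=0+0+1=1, FN=3+1+1=5 → 14/20 = 0.7000
  sit: TP=10, FP=3+2+0=5, FN=0+4+1=5 → 20/30 = 0.6667
  stand: TP=13, FP=1+4+1=6, FN=0+2+0=2 → 26/34 = 0.7647
  bike: TP=10, FP=1+1+0=2, FN=1+0+1=2 → 20/24 = 0.8333
Highest is class 'bike' with F1 score = 0.833.

0.833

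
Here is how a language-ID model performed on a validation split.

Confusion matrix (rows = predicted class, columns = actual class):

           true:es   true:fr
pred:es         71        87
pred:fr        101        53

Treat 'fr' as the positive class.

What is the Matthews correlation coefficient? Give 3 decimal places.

-0.208

MCC = (TP·TN − FP·FN) / √((TP+FP)(TP+FN)(TN+FP)(TN+FN))
Numerator = 53·71 − 101·87 = -5024
Denominator = √(154·140·172·158) = √585914560 = 24205.6721
MCC = -5024 / 24205.6721 = -0.208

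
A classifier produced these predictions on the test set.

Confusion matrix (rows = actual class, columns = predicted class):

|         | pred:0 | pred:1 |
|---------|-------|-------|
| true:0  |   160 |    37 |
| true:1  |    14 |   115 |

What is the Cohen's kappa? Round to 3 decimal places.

0.683

Observed agreement pₒ = trace/N = 275/326 = 0.8436
Expected agreement pₑ = Σ (rowᵢ·colᵢ)/N² = (197·174 + 129·152)/326² = 0.5070
κ = (pₒ − pₑ)/(1 − pₑ) = (0.8436 − 0.5070)/(1 − 0.5070) = 0.683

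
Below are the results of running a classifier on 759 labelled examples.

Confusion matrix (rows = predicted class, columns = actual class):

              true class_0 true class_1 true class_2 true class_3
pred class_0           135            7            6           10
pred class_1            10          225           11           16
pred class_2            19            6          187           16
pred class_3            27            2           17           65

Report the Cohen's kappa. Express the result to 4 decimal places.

0.7348

Observed agreement pₒ = trace/N = 612/759 = 0.80632
Expected agreement pₑ = Σ (rowᵢ·colᵢ)/N² = (191·158 + 240·262 + 221·228 + 107·111)/759² = 0.26962
κ = (pₒ − pₑ)/(1 − pₑ) = (0.80632 − 0.26962)/(1 − 0.26962) = 0.7348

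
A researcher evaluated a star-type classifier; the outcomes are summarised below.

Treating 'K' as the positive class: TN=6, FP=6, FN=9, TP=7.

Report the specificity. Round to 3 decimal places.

0.500

Specificity = TN/(TN+FP) = 6/(6+6) = 0.500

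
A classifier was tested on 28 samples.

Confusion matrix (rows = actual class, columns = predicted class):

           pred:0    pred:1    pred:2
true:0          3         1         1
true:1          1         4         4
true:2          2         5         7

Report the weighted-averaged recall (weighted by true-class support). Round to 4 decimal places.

0.5000

Per-class recall (TP/(TP+FN)):
  0: TP=3, FN=1+1=2 → 3/5 = 0.60000
  1: TP=4, FN=1+4=5 → 4/9 = 0.44444
  2: TP=7, FN=2+5=7 → 7/14 = 0.50000
Weighted-recall = Σ (supportᵢ/N)·recallᵢ with N=28: (5/28)·0.60000 + (9/28)·0.44444 + (14/28)·0.50000 = 0.5000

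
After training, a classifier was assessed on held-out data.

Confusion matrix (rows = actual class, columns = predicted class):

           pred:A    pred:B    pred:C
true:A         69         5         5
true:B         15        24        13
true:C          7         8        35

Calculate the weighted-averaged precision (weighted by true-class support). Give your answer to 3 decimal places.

0.700

Per-class precision (TP/(TP+FP)):
  A: TP=69, FP=15+7=22 → 69/91 = 0.7582
  B: TP=24, FP=5+8=13 → 24/37 = 0.6486
  C: TP=35, FP=5+13=18 → 35/53 = 0.6604
Weighted-precision = Σ (supportᵢ/N)·precisionᵢ with N=181: (79/181)·0.7582 + (52/181)·0.6486 + (50/181)·0.6604 = 0.700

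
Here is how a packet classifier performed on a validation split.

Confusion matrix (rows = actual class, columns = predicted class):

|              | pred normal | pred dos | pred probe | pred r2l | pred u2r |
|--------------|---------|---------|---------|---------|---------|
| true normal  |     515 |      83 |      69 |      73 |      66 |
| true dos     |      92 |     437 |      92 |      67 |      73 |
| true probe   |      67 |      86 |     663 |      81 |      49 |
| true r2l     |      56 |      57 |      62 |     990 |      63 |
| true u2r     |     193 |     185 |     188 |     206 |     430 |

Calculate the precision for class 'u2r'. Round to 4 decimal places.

Take TP from the diagonal, FP from the rest of the 'u2r' prediction marginal, FN from the rest of the 'u2r' actual marginal.
precision = TP/(TP+FP).
u2r: TP=430, FP=66+73+49+63=251 → 430/681 = 0.63142

0.6314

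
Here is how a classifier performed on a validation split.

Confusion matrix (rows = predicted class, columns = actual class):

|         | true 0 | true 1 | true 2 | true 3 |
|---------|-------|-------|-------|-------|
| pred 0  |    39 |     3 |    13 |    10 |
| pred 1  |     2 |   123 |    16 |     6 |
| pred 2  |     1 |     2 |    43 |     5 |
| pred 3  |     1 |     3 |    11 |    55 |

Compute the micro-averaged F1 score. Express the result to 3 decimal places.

Micro-averaging pools counts across classes: ΣTP=260, ΣFP=73, ΣFN=73.
Micro-F1 score = 2·TP/(2·TP+FP+FN) on pooled counts = 0.781 (equals overall accuracy in single-label multiclass).

0.781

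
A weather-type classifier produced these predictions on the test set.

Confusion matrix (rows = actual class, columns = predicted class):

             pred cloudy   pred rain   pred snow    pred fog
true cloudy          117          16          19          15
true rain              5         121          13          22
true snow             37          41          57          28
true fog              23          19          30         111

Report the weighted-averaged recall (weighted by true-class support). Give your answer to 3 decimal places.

0.602

Per-class recall (TP/(TP+FN)):
  cloudy: TP=117, FN=16+19+15=50 → 117/167 = 0.7006
  rain: TP=121, FN=5+13+22=40 → 121/161 = 0.7516
  snow: TP=57, FN=37+41+28=106 → 57/163 = 0.3497
  fog: TP=111, FN=23+19+30=72 → 111/183 = 0.6066
Weighted-recall = Σ (supportᵢ/N)·recallᵢ with N=674: (167/674)·0.7006 + (161/674)·0.7516 + (163/674)·0.3497 + (183/674)·0.6066 = 0.602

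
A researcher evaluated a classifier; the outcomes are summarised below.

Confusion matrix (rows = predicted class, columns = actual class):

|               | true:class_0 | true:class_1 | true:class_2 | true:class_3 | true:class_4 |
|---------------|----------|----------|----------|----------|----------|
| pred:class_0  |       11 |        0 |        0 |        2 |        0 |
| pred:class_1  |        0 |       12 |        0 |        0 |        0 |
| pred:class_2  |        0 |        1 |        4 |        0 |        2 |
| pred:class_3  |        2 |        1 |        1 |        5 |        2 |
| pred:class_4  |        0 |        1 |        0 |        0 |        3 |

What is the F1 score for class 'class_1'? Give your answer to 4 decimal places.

Take TP from the diagonal, FP from the rest of the 'class_1' prediction marginal, FN from the rest of the 'class_1' actual marginal.
F1 score = 2·TP/(2·TP+FP+FN).
class_1: TP=12, FP=0+0+0+0=0, FN=0+1+1+1=3 → 24/27 = 0.88889

0.8889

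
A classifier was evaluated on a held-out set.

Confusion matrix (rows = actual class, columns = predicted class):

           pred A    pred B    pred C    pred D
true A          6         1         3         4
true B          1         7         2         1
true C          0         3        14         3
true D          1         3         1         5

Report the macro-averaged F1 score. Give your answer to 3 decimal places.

0.560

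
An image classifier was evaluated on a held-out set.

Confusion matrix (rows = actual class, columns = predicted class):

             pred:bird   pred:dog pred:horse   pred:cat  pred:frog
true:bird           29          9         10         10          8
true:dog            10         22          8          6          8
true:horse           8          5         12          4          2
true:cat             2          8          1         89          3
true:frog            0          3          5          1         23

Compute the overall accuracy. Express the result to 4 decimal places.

0.6119

Accuracy = trace / total = (29+22+12+89+23=175) / 286 = 175/286 = 0.6119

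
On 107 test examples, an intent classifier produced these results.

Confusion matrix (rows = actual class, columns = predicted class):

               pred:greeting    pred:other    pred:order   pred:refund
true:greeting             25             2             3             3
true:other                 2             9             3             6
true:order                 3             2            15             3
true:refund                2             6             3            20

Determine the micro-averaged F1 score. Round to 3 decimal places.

Micro-averaging pools counts across classes: ΣTP=69, ΣFP=38, ΣFN=38.
Micro-F1 score = 2·TP/(2·TP+FP+FN) on pooled counts = 0.645 (equals overall accuracy in single-label multiclass).

0.645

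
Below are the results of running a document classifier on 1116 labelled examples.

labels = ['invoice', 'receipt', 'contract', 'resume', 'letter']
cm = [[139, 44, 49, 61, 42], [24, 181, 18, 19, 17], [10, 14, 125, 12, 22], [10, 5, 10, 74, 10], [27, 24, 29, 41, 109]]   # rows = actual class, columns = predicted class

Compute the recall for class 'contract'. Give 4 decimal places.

0.6831

One-vs-rest for 'contract': TP = diagonal; FP = other classes predicted 'contract'; FN = 'contract' predicted as other.
recall = TP/(TP+FN).
contract: TP=125, FN=10+14+12+22=58 → 125/183 = 0.68306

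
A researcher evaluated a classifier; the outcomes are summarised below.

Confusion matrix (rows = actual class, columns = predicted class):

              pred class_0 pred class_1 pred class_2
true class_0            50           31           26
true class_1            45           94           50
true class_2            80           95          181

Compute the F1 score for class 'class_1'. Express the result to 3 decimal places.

Treat 'class_1' as positive and all other classes as negative.
F1 score = 2·TP/(2·TP+FP+FN).
class_1: TP=94, FP=31+95=126, FN=45+50=95 → 188/409 = 0.4597

0.460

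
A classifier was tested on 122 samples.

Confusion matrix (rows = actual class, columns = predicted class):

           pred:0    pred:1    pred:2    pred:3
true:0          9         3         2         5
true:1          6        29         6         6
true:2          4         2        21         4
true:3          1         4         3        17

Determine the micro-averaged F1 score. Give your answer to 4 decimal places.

0.6230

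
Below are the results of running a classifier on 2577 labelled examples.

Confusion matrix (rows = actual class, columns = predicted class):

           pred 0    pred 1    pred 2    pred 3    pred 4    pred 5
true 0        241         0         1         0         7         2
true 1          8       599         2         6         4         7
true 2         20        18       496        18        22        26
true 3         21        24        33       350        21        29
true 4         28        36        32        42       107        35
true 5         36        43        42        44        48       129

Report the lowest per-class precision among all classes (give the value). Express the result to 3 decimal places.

Per-class precision (TP/(TP+FP)):
  0: TP=241, FP=8+20+21+28+36=113 → 241/354 = 0.6808
  1: TP=599, FP=0+18+24+36+43=121 → 599/720 = 0.8319
  2: TP=496, FP=1+2+33+32+42=110 → 496/606 = 0.8185
  3: TP=350, FP=0+6+18+42+44=110 → 350/460 = 0.7609
  4: TP=107, FP=7+4+22+21+48=102 → 107/209 = 0.5120
  5: TP=129, FP=2+7+26+29+35=99 → 129/228 = 0.5658
Lowest is class '4' with precision = 0.512.

0.512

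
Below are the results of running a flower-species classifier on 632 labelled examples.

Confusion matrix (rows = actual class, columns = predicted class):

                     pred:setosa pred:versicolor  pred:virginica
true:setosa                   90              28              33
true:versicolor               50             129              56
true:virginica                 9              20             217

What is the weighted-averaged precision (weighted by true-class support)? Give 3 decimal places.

Per-class precision (TP/(TP+FP)):
  setosa: TP=90, FP=50+9=59 → 90/149 = 0.6040
  versicolor: TP=129, FP=28+20=48 → 129/177 = 0.7288
  virginica: TP=217, FP=33+56=89 → 217/306 = 0.7092
Weighted-precision = Σ (supportᵢ/N)·precisionᵢ with N=632: (151/632)·0.6040 + (235/632)·0.7288 + (246/632)·0.7092 = 0.691

0.691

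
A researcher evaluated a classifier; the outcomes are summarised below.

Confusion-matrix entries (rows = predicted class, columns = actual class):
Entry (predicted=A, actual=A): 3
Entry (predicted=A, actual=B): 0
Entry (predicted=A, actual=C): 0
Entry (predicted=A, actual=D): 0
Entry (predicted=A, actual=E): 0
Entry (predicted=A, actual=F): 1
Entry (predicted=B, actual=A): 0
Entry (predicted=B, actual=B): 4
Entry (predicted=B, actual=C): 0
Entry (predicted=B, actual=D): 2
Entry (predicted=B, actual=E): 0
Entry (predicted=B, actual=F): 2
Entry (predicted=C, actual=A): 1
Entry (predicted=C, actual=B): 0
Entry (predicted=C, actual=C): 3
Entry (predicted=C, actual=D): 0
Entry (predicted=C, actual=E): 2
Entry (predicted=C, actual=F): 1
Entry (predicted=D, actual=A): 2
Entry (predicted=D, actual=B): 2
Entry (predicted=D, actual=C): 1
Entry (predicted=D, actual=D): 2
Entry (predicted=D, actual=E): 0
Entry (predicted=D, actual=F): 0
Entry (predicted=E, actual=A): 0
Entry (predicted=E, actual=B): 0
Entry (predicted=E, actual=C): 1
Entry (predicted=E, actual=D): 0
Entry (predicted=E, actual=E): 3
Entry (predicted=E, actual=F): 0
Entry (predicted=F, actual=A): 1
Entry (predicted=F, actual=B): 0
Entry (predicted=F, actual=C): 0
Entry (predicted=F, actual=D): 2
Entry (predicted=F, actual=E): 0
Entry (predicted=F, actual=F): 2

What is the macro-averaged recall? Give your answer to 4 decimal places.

Per-class recall (TP/(TP+FN)):
  A: TP=3, FN=0+1+2+0+1=4 → 3/7 = 0.42857
  B: TP=4, FN=0+0+2+0+0=2 → 4/6 = 0.66667
  C: TP=3, FN=0+0+1+1+0=2 → 3/5 = 0.60000
  D: TP=2, FN=0+2+0+0+2=4 → 2/6 = 0.33333
  E: TP=3, FN=0+0+2+0+0=2 → 3/5 = 0.60000
  F: TP=2, FN=1+2+1+0+0=4 → 2/6 = 0.33333
Macro-recall = mean = (0.42857 + 0.66667 + 0.60000 + 0.33333 + 0.60000 + 0.33333) / 6 = 0.4937

0.4937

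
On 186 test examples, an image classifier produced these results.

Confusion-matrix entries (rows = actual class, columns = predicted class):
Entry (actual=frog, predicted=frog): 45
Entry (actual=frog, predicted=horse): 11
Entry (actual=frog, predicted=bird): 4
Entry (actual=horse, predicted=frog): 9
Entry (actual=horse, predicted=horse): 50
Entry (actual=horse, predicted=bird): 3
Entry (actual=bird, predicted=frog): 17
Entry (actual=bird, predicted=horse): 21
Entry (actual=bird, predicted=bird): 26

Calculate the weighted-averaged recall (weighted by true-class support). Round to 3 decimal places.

Per-class recall (TP/(TP+FN)):
  frog: TP=45, FN=11+4=15 → 45/60 = 0.7500
  horse: TP=50, FN=9+3=12 → 50/62 = 0.8065
  bird: TP=26, FN=17+21=38 → 26/64 = 0.4063
Weighted-recall = Σ (supportᵢ/N)·recallᵢ with N=186: (60/186)·0.7500 + (62/186)·0.8065 + (64/186)·0.4063 = 0.651

0.651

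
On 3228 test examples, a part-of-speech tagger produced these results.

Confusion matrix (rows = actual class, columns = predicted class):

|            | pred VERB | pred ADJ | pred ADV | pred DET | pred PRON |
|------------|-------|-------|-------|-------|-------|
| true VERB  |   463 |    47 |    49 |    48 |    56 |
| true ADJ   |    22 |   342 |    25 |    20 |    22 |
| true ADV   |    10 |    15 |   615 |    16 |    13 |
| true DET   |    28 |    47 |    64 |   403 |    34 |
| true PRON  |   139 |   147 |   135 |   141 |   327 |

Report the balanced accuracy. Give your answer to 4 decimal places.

0.6957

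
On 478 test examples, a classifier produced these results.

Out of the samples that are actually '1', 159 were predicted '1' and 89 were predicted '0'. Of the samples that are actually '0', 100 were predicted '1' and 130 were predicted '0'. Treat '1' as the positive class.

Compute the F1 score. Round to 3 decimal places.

0.627

Precision = TP/(TP+FP) = 159/259 = 0.6139
Recall = TP/(TP+FN) = 159/248 = 0.6411
F1 = 2·TP/(2·TP+FP+FN) = 318/507 = 0.627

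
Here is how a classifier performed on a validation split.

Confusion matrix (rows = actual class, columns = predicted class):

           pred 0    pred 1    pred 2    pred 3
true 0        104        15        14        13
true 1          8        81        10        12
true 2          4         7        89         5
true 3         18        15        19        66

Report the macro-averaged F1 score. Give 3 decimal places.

0.705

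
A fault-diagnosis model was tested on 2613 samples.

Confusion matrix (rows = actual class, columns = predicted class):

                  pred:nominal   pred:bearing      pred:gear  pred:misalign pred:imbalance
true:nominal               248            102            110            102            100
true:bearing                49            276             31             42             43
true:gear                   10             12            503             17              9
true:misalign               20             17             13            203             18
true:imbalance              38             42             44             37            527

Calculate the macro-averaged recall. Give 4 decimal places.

Per-class recall (TP/(TP+FN)):
  nominal: TP=248, FN=102+110+102+100=414 → 248/662 = 0.37462
  bearing: TP=276, FN=49+31+42+43=165 → 276/441 = 0.62585
  gear: TP=503, FN=10+12+17+9=48 → 503/551 = 0.91289
  misalign: TP=203, FN=20+17+13+18=68 → 203/271 = 0.74908
  imbalance: TP=527, FN=38+42+44+37=161 → 527/688 = 0.76599
Macro-recall = mean = (0.37462 + 0.62585 + 0.91289 + 0.74908 + 0.76599) / 5 = 0.6857

0.6857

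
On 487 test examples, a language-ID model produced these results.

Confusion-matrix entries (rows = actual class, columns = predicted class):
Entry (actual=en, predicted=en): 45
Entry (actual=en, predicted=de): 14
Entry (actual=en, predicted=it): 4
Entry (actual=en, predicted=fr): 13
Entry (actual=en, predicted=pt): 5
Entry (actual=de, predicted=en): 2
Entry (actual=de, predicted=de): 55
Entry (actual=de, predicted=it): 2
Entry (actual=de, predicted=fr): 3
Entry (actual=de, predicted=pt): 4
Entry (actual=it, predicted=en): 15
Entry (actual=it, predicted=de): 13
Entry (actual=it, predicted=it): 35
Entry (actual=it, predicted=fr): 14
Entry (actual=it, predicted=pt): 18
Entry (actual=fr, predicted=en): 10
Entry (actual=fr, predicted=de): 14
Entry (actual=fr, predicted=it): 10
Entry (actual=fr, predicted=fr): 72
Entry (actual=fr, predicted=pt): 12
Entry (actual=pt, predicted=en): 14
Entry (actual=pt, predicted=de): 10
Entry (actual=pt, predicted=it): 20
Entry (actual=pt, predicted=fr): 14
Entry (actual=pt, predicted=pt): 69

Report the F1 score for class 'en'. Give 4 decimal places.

0.5389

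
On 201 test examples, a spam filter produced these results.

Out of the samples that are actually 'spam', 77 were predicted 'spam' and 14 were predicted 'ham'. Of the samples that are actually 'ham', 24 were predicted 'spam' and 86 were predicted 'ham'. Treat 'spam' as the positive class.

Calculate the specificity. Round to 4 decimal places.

0.7818

Specificity = TN/(TN+FP) = 86/(86+24) = 0.7818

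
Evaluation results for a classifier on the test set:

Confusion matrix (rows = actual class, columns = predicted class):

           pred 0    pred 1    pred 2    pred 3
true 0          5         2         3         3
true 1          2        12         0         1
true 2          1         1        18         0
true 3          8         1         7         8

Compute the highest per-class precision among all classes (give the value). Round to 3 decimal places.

Per-class precision (TP/(TP+FP)):
  0: TP=5, FP=2+1+8=11 → 5/16 = 0.3125
  1: TP=12, FP=2+1+1=4 → 12/16 = 0.7500
  2: TP=18, FP=3+0+7=10 → 18/28 = 0.6429
  3: TP=8, FP=3+1+0=4 → 8/12 = 0.6667
Highest is class '1' with precision = 0.750.

0.750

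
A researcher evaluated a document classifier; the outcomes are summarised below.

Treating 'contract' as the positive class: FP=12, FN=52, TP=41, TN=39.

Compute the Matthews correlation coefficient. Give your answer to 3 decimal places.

MCC = (TP·TN − FP·FN) / √((TP+FP)(TP+FN)(TN+FP)(TN+FN))
Numerator = 41·39 − 12·52 = 975
Denominator = √(53·93·51·91) = √22875489 = 4782.8327
MCC = 975 / 4782.8327 = 0.204

0.204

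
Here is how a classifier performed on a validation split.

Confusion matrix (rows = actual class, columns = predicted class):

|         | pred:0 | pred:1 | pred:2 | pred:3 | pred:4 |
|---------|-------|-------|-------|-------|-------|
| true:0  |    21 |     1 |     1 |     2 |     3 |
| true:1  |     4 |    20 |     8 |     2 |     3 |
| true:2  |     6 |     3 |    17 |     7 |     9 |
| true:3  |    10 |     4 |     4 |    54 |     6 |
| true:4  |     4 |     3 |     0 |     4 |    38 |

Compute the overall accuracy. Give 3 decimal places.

Accuracy = trace / total = (21+20+17+54+38=150) / 234 = 150/234 = 0.641

0.641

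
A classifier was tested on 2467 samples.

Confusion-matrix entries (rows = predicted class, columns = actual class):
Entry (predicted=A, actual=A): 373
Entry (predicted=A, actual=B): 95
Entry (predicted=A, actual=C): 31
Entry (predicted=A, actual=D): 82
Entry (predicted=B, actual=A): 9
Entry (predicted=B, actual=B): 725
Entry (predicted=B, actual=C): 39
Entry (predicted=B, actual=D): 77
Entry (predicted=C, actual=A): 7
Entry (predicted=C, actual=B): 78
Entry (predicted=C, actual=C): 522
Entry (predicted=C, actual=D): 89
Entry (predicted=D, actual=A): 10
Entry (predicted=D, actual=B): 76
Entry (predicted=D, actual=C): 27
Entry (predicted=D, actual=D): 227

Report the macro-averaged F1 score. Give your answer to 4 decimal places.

Per-class F1 score (2·TP/(2·TP+FP+FN)):
  A: TP=373, FP=95+31+82=208, FN=9+7+10=26 → 746/980 = 0.76122
  B: TP=725, FP=9+39+77=125, FN=95+78+76=249 → 1450/1824 = 0.79496
  C: TP=522, FP=7+78+89=174, FN=31+39+27=97 → 1044/1315 = 0.79392
  D: TP=227, FP=10+76+27=113, FN=82+77+89=248 → 454/815 = 0.55706
Macro-F1 score = mean = (0.76122 + 0.79496 + 0.79392 + 0.55706) / 4 = 0.7268

0.7268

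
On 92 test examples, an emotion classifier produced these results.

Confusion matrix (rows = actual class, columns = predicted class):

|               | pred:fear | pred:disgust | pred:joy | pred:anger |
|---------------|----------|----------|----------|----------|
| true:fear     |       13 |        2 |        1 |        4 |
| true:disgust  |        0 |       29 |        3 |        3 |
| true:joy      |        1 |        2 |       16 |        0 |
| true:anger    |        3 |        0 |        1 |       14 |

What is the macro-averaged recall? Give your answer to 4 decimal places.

Per-class recall (TP/(TP+FN)):
  fear: TP=13, FN=2+1+4=7 → 13/20 = 0.65000
  disgust: TP=29, FN=0+3+3=6 → 29/35 = 0.82857
  joy: TP=16, FN=1+2+0=3 → 16/19 = 0.84211
  anger: TP=14, FN=3+0+1=4 → 14/18 = 0.77778
Macro-recall = mean = (0.65000 + 0.82857 + 0.84211 + 0.77778) / 4 = 0.7746

0.7746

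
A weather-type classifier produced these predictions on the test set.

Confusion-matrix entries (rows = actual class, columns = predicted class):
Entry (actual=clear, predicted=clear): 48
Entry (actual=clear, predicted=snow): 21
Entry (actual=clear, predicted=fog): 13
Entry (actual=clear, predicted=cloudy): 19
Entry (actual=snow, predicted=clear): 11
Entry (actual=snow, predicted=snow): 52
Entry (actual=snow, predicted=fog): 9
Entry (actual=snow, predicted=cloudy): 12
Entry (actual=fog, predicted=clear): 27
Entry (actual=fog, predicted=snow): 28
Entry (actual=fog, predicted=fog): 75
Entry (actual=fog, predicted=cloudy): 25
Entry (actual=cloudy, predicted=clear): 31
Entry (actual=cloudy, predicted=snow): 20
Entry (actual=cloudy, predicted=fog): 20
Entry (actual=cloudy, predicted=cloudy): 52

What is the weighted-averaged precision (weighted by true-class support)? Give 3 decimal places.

Per-class precision (TP/(TP+FP)):
  clear: TP=48, FP=11+27+31=69 → 48/117 = 0.4103
  snow: TP=52, FP=21+28+20=69 → 52/121 = 0.4298
  fog: TP=75, FP=13+9+20=42 → 75/117 = 0.6410
  cloudy: TP=52, FP=19+12+25=56 → 52/108 = 0.4815
Weighted-precision = Σ (supportᵢ/N)·precisionᵢ with N=463: (101/463)·0.4103 + (84/463)·0.4298 + (155/463)·0.6410 + (123/463)·0.4815 = 0.510

0.510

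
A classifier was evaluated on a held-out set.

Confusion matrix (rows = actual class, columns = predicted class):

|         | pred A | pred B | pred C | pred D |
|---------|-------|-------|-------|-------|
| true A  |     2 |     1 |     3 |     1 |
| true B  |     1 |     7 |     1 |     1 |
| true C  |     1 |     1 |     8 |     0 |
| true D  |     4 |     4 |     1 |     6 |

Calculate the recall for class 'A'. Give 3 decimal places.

0.286

recall = TP/(TP+FN).
A: TP=2, FN=1+3+1=5 → 2/7 = 0.2857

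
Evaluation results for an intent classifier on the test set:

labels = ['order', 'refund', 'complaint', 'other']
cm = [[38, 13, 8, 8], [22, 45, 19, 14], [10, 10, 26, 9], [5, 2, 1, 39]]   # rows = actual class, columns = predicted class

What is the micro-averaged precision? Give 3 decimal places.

0.550

Micro-averaging pools counts across classes: ΣTP=148, ΣFP=121, ΣFN=121.
Micro-precision = TP/(TP+FP) on pooled counts = 0.550 (equals overall accuracy in single-label multiclass).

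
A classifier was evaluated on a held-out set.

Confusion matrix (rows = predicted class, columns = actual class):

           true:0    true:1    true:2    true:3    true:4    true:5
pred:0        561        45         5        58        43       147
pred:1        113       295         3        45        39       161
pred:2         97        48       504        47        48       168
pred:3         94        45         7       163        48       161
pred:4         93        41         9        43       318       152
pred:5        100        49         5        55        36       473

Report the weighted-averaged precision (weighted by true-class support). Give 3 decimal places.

0.565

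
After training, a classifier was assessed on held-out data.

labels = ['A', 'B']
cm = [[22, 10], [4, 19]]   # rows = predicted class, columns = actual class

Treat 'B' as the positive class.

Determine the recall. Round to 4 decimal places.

0.6552

Recall = TP/(TP+FN) = 19/(19+10) = 19/29 = 0.6552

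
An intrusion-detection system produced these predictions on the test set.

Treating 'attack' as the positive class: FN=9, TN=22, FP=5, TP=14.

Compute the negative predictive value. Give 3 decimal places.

NPV = TN/(TN+FN) = 22/(22+9) = 0.710

0.710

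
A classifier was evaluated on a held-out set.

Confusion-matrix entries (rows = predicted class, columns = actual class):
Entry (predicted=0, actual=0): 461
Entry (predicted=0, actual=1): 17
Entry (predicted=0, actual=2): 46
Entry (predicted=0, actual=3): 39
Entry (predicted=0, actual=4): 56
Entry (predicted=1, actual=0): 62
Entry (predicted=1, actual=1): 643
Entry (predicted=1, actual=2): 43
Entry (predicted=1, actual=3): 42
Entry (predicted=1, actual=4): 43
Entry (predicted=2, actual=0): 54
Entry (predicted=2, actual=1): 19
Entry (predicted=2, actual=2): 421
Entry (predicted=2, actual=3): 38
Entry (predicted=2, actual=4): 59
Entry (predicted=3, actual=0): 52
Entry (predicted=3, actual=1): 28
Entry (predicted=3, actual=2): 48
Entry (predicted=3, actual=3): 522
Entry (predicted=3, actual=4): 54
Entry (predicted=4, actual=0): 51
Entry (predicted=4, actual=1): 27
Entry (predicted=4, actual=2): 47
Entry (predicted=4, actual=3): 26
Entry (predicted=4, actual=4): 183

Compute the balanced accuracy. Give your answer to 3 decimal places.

0.699

Balanced accuracy = mean of per-class recall.
  0: recall = 461/680 = 0.6779
  1: recall = 643/734 = 0.8760
  2: recall = 421/605 = 0.6959
  3: recall = 522/667 = 0.7826
  4: recall = 183/395 = 0.4633
Mean = (0.6779 + 0.8760 + 0.6959 + 0.7826 + 0.4633) / 5 = 0.699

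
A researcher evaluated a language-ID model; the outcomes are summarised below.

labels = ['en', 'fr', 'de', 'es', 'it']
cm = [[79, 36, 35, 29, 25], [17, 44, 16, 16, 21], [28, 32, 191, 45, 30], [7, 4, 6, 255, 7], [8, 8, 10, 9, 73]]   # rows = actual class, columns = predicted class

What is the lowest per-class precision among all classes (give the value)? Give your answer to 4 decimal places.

0.3548

Per-class precision (TP/(TP+FP)):
  en: TP=79, FP=17+28+7+8=60 → 79/139 = 0.56835
  fr: TP=44, FP=36+32+4+8=80 → 44/124 = 0.35484
  de: TP=191, FP=35+16+6+10=67 → 191/258 = 0.74031
  es: TP=255, FP=29+16+45+9=99 → 255/354 = 0.72034
  it: TP=73, FP=25+21+30+7=83 → 73/156 = 0.46795
Lowest is class 'fr' with precision = 0.3548.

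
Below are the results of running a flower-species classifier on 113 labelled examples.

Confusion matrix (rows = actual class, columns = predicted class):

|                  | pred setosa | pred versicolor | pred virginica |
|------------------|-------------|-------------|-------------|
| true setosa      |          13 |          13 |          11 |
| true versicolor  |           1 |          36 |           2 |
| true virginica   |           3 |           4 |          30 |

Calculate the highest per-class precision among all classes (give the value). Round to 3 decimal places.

Per-class precision (TP/(TP+FP)):
  setosa: TP=13, FP=1+3=4 → 13/17 = 0.7647
  versicolor: TP=36, FP=13+4=17 → 36/53 = 0.6792
  virginica: TP=30, FP=11+2=13 → 30/43 = 0.6977
Highest is class 'setosa' with precision = 0.765.

0.765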